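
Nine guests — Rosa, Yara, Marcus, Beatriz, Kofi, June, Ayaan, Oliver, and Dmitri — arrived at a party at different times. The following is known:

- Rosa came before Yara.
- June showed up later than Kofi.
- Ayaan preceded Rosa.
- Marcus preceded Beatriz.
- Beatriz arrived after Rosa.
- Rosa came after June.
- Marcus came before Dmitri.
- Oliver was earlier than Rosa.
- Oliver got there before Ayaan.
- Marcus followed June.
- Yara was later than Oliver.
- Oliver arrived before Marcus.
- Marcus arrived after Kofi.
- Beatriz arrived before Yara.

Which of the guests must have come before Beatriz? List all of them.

Directly stated before Beatriz: Marcus and Rosa.
Ayaan reaches Beatriz via Ayaan → Rosa → Beatriz.
June reaches Beatriz via June → Rosa → Beatriz.
Kofi reaches Beatriz via Kofi → Marcus → Beatriz.
Likewise Oliver reaches Beatriz by chaining the stated constraints.

Ayaan, June, Kofi, Marcus, Oliver, Rosa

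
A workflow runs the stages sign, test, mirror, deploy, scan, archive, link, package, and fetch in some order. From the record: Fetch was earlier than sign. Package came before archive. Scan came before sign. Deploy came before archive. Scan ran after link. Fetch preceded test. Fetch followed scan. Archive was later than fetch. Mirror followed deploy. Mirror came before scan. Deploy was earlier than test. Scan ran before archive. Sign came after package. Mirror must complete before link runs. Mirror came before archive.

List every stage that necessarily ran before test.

Directly stated before test: deploy and fetch.
Link reaches test via link → scan → fetch → test.
Mirror reaches test via mirror → scan → fetch → test.
Scan reaches test via scan → fetch → test.
No chain forces archive (or any of the others) ahead of test.

deploy, fetch, link, mirror, scan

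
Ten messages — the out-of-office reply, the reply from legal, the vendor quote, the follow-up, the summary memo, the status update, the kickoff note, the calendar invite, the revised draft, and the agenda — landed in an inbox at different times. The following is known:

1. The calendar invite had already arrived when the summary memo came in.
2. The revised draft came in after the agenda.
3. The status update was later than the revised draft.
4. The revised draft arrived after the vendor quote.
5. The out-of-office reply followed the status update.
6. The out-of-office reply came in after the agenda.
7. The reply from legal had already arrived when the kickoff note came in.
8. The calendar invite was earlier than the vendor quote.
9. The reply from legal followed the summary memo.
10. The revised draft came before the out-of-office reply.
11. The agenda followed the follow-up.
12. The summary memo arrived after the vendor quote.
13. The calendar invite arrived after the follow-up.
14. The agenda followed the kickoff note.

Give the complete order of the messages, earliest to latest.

the follow-up, the calendar invite, the vendor quote, the summary memo, the reply from legal, the kickoff note, the agenda, the revised draft, the status update, the out-of-office reply

The constraints fix every adjacent pair, so only one ordering works:
the follow-up → the calendar invite → the vendor quote → the summary memo → the reply from legal → the kickoff note → the agenda → the revised draft → the status update → the out-of-office reply.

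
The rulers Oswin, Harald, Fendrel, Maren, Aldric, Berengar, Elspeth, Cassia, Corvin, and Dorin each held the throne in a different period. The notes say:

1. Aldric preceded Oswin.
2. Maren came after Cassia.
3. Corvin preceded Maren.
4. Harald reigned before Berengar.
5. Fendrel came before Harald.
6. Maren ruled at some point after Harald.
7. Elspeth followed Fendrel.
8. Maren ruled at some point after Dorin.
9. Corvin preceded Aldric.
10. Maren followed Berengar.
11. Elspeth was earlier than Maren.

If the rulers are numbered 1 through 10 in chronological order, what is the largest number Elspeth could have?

9

Elspeth must come before Maren — 1 ruler forced after them.
Everything else can be placed before Elspeth in some valid order, so Elspeth can sit as late as position 10 − 1 = 9.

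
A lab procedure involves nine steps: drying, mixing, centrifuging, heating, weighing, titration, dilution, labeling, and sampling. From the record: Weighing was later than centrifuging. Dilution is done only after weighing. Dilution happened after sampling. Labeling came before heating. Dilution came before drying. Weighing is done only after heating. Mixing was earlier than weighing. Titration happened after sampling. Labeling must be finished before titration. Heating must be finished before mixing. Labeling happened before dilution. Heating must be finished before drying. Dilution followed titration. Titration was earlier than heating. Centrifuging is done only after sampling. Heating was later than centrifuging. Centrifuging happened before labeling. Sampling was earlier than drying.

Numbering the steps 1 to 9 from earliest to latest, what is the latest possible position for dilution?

Dilution must come before drying — 1 step forced after it.
Everything else can be placed before dilution in some valid order, so dilution can sit as late as position 9 − 1 = 8.

8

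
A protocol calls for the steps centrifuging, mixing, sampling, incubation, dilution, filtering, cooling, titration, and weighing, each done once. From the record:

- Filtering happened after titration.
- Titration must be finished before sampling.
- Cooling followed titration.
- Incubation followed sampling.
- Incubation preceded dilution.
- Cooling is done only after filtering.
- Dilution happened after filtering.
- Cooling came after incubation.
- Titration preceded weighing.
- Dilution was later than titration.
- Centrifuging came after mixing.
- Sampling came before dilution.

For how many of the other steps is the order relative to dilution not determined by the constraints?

Forced before dilution: filtering, incubation, sampling, and titration.
That leaves centrifuging, cooling, mixing, and weighing with no forced order relative to dilution — 4.

4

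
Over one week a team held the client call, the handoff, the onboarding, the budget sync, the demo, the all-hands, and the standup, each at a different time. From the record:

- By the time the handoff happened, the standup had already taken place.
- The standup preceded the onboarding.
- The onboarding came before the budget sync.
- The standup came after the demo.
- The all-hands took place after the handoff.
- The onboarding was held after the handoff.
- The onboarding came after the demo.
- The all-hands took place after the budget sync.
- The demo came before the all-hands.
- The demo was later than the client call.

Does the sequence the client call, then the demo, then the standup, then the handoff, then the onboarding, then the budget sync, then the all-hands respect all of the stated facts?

yes

Check each stated constraint against the proposed order — e.g. the handoff is ahead of the all-hands; the demo is ahead of the all-hands. Every pair is in the required order; nothing is violated.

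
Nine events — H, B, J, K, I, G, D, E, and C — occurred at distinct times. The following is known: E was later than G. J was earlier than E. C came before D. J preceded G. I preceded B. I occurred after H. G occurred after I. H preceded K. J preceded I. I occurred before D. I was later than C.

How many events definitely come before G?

Directly stated before G: I and J.
C reaches G via C → I → G.
H reaches G via H → I → G.
No chain forces B (or any of the others) ahead of G.
That's C, H, I, and J — 4 in all.

4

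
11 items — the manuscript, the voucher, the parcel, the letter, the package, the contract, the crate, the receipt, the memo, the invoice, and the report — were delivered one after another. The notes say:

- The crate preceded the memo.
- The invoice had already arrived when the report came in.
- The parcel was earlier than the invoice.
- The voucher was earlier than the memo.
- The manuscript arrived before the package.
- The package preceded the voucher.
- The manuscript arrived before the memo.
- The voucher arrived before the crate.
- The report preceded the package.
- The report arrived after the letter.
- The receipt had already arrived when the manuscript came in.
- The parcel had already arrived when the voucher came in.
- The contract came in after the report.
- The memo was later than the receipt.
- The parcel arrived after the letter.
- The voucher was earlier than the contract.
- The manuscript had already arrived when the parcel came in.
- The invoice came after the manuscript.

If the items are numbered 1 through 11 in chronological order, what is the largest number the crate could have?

The crate must come before the memo — 1 item forced after it.
Everything else can be placed before the crate in some valid order, so the crate can sit as late as position 11 − 1 = 10.

10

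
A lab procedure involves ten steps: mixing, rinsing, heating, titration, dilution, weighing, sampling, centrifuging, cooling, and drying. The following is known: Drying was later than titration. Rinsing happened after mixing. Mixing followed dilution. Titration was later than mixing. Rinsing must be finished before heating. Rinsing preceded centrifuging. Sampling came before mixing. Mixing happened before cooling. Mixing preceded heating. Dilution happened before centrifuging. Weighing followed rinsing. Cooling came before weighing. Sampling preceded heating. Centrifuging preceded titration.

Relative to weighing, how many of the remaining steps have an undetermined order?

Forced before weighing: cooling, dilution, mixing, rinsing, and sampling.
That leaves centrifuging, drying, heating, and titration with no forced order relative to weighing — 4.

4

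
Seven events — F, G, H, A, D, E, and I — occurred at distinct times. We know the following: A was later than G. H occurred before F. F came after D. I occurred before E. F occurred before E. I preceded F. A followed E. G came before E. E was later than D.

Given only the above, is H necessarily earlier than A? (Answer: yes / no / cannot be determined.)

Chain the constraints: H → F → E → A. Each link is directly stated, so H comes before A.

yes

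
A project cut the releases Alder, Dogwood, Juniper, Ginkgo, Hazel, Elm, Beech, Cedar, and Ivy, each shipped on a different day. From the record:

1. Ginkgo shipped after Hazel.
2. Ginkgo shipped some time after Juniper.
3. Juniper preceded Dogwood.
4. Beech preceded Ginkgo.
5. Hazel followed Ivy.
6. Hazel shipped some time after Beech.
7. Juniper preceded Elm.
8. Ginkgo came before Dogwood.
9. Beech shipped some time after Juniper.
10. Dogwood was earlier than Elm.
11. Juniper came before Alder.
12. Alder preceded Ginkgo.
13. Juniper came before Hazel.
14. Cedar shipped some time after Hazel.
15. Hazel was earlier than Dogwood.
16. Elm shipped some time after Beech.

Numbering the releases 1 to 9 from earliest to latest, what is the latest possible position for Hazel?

Hazel must come before Cedar, Dogwood, Elm, and Ginkgo — 4 releases forced after it.
Everything else can be placed before Hazel in some valid order, so Hazel can sit as late as position 9 − 4 = 5.

5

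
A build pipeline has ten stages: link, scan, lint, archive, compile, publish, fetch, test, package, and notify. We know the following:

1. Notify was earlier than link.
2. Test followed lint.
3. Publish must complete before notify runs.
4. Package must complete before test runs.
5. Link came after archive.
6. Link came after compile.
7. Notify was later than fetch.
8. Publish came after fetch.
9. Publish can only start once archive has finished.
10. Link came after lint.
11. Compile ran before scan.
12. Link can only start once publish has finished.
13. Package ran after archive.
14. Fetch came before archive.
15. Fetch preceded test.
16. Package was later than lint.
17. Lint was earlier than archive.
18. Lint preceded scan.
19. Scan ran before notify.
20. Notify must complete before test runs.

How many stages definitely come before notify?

6

Directly stated before notify: fetch, publish, and scan.
Archive reaches notify via archive → publish → notify.
Compile reaches notify via compile → scan → notify.
Lint reaches notify via lint → scan → notify.
No chain forces link (or any of the others) ahead of notify.
That's archive, compile, fetch, lint, publish, and scan — 6 in all.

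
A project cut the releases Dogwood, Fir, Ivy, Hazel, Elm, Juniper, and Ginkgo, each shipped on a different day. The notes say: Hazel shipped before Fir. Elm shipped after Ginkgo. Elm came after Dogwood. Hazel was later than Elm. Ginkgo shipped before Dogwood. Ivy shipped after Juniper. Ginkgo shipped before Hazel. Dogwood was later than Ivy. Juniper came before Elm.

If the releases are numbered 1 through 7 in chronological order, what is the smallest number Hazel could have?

6

Dogwood, Elm, Ginkgo, Ivy, and Juniper must all come before Hazel — 5 forced predecessors.
Nothing else is forced ahead of Hazel, so its earliest slot is position 5 + 1 = 6.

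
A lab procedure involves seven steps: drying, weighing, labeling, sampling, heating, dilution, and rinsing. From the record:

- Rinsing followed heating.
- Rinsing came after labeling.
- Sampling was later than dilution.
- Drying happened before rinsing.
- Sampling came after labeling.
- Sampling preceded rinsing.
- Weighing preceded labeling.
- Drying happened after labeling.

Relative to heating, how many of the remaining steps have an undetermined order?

5

Forced after heating: rinsing.
That leaves dilution, drying, labeling, sampling, and weighing with no forced order relative to heating — 5.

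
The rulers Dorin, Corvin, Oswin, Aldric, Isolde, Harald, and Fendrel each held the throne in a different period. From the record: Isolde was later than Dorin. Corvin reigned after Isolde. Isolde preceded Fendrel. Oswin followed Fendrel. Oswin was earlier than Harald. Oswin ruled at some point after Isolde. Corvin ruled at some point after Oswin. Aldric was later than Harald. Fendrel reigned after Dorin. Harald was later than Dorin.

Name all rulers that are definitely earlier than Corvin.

Dorin, Fendrel, Isolde, Oswin

Directly stated before Corvin: Isolde and Oswin.
Dorin reaches Corvin via Dorin → Isolde → Corvin.
Fendrel reaches Corvin via Fendrel → Oswin → Corvin.
No chain forces Harald (or any of the others) ahead of Corvin.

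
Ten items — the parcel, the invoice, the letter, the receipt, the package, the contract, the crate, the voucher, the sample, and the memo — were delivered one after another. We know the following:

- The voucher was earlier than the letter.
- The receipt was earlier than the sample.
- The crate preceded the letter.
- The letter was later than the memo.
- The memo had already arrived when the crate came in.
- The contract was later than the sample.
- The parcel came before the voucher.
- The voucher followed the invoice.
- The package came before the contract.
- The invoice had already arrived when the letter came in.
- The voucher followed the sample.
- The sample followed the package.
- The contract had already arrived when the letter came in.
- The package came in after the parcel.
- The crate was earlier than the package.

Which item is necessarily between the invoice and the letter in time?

Tracing the constraints gives the invoice → the voucher → the letter, so the voucher sits after the invoice and before the letter.
No other item is forced both after the invoice and before the letter.

the voucher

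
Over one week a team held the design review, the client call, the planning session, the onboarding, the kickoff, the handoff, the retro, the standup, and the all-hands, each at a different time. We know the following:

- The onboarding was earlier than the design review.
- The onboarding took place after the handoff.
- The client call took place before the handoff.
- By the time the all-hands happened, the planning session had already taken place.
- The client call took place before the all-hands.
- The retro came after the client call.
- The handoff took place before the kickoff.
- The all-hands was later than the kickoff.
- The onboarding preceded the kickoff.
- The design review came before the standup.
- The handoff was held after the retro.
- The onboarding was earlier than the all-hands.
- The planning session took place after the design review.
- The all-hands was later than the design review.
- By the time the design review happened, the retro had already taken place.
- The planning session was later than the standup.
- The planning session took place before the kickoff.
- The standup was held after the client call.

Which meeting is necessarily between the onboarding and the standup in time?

Tracing the constraints gives the onboarding → the design review → the standup, so the design review sits after the onboarding and before the standup.
No other meeting is forced both after the onboarding and before the standup.

the design review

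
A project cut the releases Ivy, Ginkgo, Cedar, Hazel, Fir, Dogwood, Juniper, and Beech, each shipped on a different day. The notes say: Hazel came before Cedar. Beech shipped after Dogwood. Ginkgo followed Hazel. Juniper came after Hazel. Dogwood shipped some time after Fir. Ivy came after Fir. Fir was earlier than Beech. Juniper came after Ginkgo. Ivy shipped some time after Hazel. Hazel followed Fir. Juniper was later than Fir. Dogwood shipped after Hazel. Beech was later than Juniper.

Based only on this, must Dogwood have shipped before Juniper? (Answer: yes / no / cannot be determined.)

No chain of stated constraints runs from Dogwood to Juniper, and none runs from Juniper to Dogwood either.
So the relative order of Dogwood and Juniper is not fixed by the given facts.

cannot be determined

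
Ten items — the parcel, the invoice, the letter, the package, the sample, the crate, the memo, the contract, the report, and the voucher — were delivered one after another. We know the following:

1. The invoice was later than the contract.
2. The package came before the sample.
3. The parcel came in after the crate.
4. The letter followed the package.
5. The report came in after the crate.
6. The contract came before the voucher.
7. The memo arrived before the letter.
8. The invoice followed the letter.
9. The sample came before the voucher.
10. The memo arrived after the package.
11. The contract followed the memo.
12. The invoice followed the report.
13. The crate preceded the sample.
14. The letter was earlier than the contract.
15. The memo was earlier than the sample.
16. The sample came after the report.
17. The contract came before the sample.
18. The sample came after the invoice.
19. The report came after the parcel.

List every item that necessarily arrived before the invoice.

the contract, the crate, the letter, the memo, the package, the parcel, the report

Directly stated before the invoice: the contract, the letter, and the report.
The crate reaches the invoice via the crate → the report → the invoice.
The memo reaches the invoice via the memo → the contract → the invoice.
The package reaches the invoice via the package → the letter → the invoice.
Likewise the parcel reaches the invoice by chaining the stated constraints.
No chain forces the voucher (or any of the others) ahead of the invoice.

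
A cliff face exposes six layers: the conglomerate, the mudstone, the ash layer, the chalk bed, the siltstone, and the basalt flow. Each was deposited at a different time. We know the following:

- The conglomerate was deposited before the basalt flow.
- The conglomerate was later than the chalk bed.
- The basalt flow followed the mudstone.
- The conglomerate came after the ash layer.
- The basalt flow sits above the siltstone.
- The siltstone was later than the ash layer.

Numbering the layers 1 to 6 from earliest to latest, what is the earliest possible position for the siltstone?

The ash layer must come before the siltstone — 1 forced predecessor.
Nothing else is forced ahead of the siltstone, so its earliest slot is position 1 + 1 = 2.

2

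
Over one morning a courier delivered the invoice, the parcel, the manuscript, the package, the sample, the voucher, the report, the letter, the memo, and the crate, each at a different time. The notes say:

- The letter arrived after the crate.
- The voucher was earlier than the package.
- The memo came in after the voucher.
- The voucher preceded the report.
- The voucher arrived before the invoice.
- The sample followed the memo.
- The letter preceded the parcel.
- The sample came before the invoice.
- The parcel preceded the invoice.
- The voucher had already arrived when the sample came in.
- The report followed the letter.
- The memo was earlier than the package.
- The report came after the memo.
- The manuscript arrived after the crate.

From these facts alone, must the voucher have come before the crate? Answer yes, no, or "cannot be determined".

cannot be determined

No chain of stated constraints runs from the voucher to the crate, and none runs from the crate to the voucher either.
So the relative order of the voucher and the crate is not fixed by the given facts.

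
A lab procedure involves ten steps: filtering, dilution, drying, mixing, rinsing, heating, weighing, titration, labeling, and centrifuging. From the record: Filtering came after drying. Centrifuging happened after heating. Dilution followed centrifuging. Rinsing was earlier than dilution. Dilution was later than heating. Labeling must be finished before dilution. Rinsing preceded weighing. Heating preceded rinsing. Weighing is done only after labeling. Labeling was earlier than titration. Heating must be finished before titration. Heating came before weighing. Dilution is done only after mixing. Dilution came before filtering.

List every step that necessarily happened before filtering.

centrifuging, dilution, drying, heating, labeling, mixing, rinsing

Directly stated before filtering: dilution and drying.
Centrifuging reaches filtering via centrifuging → dilution → filtering.
Heating reaches filtering via heating → dilution → filtering.
Labeling reaches filtering via labeling → dilution → filtering.
Likewise mixing and rinsing each reach filtering by chaining the stated constraints.
No chain forces titration (or any of the others) ahead of filtering.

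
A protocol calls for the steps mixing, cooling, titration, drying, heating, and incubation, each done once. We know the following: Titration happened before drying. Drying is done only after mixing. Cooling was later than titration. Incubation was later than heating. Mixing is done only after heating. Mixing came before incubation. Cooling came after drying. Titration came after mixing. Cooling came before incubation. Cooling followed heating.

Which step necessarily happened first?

Heating has a chain of constraints placing it before every other step, so heating must be first.

heating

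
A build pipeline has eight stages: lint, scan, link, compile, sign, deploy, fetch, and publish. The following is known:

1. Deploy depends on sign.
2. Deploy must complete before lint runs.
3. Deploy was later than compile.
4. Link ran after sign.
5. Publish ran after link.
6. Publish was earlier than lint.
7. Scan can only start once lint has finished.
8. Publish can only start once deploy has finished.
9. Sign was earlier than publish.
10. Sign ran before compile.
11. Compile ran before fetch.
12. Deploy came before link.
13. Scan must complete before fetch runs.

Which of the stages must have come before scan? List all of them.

Directly stated before scan: lint.
Compile reaches scan via compile → deploy → lint → scan.
Deploy reaches scan via deploy → lint → scan.
Link reaches scan via link → publish → lint → scan.
Likewise publish and sign each reach scan by chaining the stated constraints.
No chain forces fetch ahead of scan.

compile, deploy, link, lint, publish, sign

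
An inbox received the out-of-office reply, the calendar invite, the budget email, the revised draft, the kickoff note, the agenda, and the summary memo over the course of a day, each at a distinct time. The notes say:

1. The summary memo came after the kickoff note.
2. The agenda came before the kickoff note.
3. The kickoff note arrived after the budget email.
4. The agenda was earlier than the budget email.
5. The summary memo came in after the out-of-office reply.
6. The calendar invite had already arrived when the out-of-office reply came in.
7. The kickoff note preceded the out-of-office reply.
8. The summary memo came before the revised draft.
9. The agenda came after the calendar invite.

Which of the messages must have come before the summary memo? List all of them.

Directly stated before the summary memo: the kickoff note and the out-of-office reply.
The agenda reaches the summary memo via the agenda → the kickoff note → the summary memo.
The budget email reaches the summary memo via the budget email → the kickoff note → the summary memo.
The calendar invite reaches the summary memo via the calendar invite → the out-of-office reply → the summary memo.
No chain forces the revised draft ahead of the summary memo.

the agenda, the budget email, the calendar invite, the kickoff note, the out-of-office reply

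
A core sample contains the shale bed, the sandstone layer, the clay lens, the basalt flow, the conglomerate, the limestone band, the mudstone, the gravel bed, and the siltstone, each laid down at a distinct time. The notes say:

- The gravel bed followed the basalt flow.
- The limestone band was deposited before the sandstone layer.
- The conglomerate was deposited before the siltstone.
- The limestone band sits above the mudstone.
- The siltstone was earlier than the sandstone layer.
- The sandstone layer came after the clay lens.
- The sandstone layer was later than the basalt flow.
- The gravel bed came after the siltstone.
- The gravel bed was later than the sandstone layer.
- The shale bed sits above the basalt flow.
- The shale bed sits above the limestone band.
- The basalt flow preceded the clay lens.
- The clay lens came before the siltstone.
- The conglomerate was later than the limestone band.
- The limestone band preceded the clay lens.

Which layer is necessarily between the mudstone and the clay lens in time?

the limestone band

Tracing the constraints gives the mudstone → the limestone band → the clay lens, so the limestone band sits after the mudstone and before the clay lens.
No other layer is forced both after the mudstone and before the clay lens.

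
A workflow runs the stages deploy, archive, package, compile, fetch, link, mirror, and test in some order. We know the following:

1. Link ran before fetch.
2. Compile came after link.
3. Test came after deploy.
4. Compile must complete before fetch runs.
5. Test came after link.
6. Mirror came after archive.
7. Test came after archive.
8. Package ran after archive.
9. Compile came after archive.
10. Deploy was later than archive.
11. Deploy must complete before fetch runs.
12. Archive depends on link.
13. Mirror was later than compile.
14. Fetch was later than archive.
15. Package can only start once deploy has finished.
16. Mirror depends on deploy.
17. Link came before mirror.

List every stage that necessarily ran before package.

archive, deploy, link

Directly stated before package: archive and deploy.
Link reaches package via link → archive → package.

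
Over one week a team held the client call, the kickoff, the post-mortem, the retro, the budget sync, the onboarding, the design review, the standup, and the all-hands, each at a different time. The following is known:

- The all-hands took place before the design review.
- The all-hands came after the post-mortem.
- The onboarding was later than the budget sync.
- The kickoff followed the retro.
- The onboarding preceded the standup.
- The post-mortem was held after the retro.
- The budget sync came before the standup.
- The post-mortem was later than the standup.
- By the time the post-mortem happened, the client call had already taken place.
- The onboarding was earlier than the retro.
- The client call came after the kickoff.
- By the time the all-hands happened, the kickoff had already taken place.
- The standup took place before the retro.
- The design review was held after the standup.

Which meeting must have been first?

the budget sync

The budget sync has a chain of constraints placing it before every other meeting, so the budget sync must be first.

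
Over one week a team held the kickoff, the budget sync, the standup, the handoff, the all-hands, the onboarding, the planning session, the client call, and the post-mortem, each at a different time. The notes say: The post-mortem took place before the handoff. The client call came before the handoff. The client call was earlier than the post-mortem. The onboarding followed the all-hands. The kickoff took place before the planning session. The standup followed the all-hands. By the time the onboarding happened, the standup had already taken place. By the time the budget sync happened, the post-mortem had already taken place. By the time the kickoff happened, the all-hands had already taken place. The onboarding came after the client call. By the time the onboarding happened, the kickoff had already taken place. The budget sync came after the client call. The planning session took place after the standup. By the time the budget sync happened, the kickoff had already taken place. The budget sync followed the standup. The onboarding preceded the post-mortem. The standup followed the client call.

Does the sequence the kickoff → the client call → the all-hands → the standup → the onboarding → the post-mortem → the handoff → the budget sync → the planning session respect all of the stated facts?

The constraints require the all-hands before the kickoff, but in the proposed sequence the kickoff appears ahead of the all-hands. That one violation is enough.

no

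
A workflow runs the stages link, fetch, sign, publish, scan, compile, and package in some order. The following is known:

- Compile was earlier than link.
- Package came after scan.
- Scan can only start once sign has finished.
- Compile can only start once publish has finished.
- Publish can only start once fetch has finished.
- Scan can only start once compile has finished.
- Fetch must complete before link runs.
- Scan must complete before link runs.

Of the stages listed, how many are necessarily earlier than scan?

4

Directly stated before scan: compile and sign.
Fetch reaches scan via fetch → publish → compile → scan.
Publish reaches scan via publish → compile → scan.
No chain forces link (or any of the others) ahead of scan.
That's compile, fetch, publish, and sign — 4 in all.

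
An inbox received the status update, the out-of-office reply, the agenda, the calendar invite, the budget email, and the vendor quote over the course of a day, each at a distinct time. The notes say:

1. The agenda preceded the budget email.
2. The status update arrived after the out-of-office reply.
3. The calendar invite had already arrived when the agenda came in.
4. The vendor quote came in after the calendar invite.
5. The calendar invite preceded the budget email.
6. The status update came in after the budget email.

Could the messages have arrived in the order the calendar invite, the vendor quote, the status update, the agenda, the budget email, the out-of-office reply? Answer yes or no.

no

The constraints require the budget email before the status update, but in the proposed sequence the status update appears ahead of the budget email. That one violation is enough.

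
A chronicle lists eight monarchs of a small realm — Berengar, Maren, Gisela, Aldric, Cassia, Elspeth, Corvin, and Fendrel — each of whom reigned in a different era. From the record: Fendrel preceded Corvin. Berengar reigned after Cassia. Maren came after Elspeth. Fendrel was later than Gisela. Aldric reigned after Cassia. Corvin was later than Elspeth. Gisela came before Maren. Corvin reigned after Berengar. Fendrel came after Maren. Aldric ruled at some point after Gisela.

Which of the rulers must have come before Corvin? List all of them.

Directly stated before Corvin: Berengar, Elspeth, and Fendrel.
Cassia reaches Corvin via Cassia → Berengar → Corvin.
Gisela reaches Corvin via Gisela → Fendrel → Corvin.
Maren reaches Corvin via Maren → Fendrel → Corvin.

Berengar, Cassia, Elspeth, Fendrel, Gisela, Maren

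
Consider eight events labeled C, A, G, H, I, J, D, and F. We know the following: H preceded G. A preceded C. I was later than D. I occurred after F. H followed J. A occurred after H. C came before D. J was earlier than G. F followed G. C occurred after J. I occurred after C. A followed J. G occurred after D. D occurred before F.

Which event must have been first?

J

J has a chain of constraints placing it before every other event, so J must be first.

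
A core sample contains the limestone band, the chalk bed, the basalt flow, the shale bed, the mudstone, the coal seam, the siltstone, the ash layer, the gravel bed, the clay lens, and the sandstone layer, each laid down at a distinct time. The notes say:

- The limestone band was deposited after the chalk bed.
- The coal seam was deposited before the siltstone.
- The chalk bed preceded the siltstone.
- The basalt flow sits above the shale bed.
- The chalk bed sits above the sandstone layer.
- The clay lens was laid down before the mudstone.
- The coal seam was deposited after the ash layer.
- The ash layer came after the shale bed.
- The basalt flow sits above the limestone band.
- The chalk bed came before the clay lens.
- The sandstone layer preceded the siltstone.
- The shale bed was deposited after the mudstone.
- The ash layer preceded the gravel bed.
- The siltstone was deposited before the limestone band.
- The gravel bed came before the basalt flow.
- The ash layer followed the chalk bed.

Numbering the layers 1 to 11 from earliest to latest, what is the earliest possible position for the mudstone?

4

The chalk bed, the clay lens, and the sandstone layer must all come before the mudstone — 3 forced predecessors.
Nothing else is forced ahead of the mudstone, so its earliest slot is position 3 + 1 = 4.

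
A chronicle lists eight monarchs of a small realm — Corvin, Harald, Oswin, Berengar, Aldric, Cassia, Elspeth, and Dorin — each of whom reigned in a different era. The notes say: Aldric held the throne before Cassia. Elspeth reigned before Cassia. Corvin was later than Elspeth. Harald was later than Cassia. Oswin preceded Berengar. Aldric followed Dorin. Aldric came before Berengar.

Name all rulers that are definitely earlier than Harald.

Directly stated before Harald: Cassia.
Aldric reaches Harald via Aldric → Cassia → Harald.
Dorin reaches Harald via Dorin → Aldric → Cassia → Harald.
Elspeth reaches Harald via Elspeth → Cassia → Harald.

Aldric, Cassia, Dorin, Elspeth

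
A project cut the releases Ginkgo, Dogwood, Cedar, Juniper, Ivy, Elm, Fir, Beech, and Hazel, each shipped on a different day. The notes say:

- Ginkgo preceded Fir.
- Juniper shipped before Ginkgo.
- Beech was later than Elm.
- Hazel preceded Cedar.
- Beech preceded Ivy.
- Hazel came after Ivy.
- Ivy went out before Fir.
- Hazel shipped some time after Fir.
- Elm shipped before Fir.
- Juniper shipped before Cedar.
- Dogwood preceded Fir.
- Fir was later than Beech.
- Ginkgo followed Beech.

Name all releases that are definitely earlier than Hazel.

Directly stated before Hazel: Fir and Ivy.
Beech reaches Hazel via Beech → Fir → Hazel.
Dogwood reaches Hazel via Dogwood → Fir → Hazel.
Elm reaches Hazel via Elm → Fir → Hazel.
Likewise Ginkgo and Juniper each reach Hazel by chaining the stated constraints.
No chain forces Cedar ahead of Hazel.

Beech, Dogwood, Elm, Fir, Ginkgo, Ivy, Juniper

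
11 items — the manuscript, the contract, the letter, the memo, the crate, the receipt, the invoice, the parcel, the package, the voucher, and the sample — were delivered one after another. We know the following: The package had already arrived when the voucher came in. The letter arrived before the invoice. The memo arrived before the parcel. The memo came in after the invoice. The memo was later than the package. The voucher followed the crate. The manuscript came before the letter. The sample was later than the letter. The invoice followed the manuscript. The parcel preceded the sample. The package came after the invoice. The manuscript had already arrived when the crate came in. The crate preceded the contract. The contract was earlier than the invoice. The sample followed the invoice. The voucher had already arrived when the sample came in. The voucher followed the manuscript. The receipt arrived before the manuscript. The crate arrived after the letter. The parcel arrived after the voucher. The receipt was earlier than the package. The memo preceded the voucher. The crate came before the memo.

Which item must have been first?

the receipt

The receipt has a chain of constraints placing it before every other item, so the receipt must be first.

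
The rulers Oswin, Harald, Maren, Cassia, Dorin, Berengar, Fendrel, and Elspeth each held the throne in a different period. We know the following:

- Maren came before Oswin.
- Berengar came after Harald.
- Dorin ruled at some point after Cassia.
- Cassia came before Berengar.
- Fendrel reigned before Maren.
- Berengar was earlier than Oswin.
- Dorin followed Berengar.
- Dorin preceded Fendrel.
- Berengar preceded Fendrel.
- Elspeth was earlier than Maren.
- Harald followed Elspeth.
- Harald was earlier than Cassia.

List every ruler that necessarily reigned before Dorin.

Berengar, Cassia, Elspeth, Harald

Directly stated before Dorin: Berengar and Cassia.
Elspeth reaches Dorin via Elspeth → Harald → Cassia → Dorin.
Harald reaches Dorin via Harald → Cassia → Dorin.
No chain forces Maren (or any of the others) ahead of Dorin.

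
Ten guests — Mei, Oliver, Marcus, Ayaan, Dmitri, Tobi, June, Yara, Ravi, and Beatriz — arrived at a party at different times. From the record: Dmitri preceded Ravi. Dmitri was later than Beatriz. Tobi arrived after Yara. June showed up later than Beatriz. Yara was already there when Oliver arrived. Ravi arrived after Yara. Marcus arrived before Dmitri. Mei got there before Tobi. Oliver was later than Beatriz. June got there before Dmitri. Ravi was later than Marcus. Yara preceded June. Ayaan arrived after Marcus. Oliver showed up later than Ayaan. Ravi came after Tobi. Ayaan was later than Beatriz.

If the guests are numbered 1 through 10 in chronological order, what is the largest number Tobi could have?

9

Tobi must come before Ravi — 1 guest forced after them.
Everything else can be placed before Tobi in some valid order, so Tobi can sit as late as position 10 − 1 = 9.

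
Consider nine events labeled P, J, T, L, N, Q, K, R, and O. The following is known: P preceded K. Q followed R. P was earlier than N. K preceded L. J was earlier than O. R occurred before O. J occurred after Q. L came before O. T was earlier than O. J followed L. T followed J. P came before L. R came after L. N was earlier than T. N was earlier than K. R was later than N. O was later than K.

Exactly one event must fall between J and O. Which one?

Tracing the constraints gives J → T → O, so T sits after J and before O.
No other event is forced both after J and before O.

T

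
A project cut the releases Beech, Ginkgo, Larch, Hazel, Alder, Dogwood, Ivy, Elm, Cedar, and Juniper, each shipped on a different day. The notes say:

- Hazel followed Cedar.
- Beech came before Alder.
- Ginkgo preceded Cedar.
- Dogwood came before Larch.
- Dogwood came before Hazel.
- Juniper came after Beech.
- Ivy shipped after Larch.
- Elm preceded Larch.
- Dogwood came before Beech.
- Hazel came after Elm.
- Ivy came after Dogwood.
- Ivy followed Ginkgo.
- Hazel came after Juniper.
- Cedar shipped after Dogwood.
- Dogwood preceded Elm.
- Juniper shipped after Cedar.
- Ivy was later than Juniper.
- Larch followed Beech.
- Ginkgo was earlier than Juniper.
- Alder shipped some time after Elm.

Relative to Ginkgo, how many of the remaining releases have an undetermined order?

5

Forced after Ginkgo: Cedar, Hazel, Ivy, and Juniper.
That leaves Alder, Beech, Dogwood, Elm, and Larch with no forced order relative to Ginkgo — 5.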